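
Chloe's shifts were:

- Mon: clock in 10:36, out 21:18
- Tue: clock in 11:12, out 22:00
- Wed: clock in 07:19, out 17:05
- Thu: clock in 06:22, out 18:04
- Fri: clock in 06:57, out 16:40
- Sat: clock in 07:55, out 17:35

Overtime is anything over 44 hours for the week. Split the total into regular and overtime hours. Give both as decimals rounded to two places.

Mon: 10:36–21:18 = 10 h 42 min
Tue: 11:12–22:00 = 10 h 48 min
Wed: 07:19–17:05 = 9 h 46 min
Thu: 06:22–18:04 = 11 h 42 min
Fri: 06:57–16:40 = 9 h 43 min
Sat: 07:55–17:35 = 9 h 40 min
Total worked: 62 h 21 min = 62.35 h.
Threshold 44 h → overtime 18 h 21 min, regular 44 h 0 min.

Regular 44.00 hours, overtime 18.35 hours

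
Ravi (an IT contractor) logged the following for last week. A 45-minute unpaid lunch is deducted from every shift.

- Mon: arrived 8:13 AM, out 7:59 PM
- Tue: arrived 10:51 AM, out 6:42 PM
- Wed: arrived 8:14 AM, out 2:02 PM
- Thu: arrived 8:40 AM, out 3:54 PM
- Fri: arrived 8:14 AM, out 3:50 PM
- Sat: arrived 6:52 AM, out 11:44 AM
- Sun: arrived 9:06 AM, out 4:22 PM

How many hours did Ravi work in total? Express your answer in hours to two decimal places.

47.13 hours

Mon: 8:13 AM–7:59 PM = 11 h 46 min; less 45 min break → 11 h 1 min
Tue: 10:51 AM–6:42 PM = 7 h 51 min; less 45 min break → 7 h 6 min
Wed: 8:14 AM–2:02 PM = 5 h 48 min; less 45 min break → 5 h 3 min
Thu: 8:40 AM–3:54 PM = 7 h 14 min; less 45 min break → 6 h 29 min
Fri: 8:14 AM–3:50 PM = 7 h 36 min; less 45 min break → 6 h 51 min
Sat: 6:52 AM–11:44 AM = 4 h 52 min; less 45 min break → 4 h 7 min
Sun: 9:06 AM–4:22 PM = 7 h 16 min; less 45 min break → 6 h 31 min
Total: 11 h 1 min + 7 h 6 min + 5 h 3 min + 6 h 29 min + 6 h 51 min + 4 h 7 min + 6 h 31 min = 47 h 8 min.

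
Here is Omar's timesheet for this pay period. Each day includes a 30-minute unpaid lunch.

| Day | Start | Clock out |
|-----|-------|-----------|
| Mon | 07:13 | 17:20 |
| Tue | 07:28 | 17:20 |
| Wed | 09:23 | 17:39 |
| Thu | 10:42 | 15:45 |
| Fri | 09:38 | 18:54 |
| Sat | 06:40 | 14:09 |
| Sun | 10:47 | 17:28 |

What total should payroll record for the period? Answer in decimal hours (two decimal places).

Mon: 07:13–17:20 = 10 h 7 min; less 30 min break → 9 h 37 min
Tue: 07:28–17:20 = 9 h 52 min; less 30 min break → 9 h 22 min
Wed: 09:23–17:39 = 8 h 16 min; less 30 min break → 7 h 46 min
Thu: 10:42–15:45 = 5 h 3 min; less 30 min break → 4 h 33 min
Fri: 09:38–18:54 = 9 h 16 min; less 30 min break → 8 h 46 min
Sat: 06:40–14:09 = 7 h 29 min; less 30 min break → 6 h 59 min
Sun: 10:47–17:28 = 6 h 41 min; less 30 min break → 6 h 11 min
Total: 9 h 37 min + 9 h 22 min + 7 h 46 min + 4 h 33 min + 8 h 46 min + 6 h 59 min + 6 h 11 min = 53 h 14 min.

53.23 hours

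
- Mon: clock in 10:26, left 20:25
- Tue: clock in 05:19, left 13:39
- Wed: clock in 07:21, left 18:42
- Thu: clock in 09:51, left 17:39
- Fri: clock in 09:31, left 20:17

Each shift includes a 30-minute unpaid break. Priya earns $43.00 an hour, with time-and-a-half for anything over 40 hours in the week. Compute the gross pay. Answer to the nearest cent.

$2089.80

Mon: 10:26–20:25 = 9 h 59 min; less 30 min break → 9 h 29 min
Tue: 05:19–13:39 = 8 h 20 min; less 30 min break → 7 h 50 min
Wed: 07:21–18:42 = 11 h 21 min; less 30 min break → 10 h 51 min
Thu: 09:51–17:39 = 7 h 48 min; less 30 min break → 7 h 18 min
Fri: 09:31–20:17 = 10 h 46 min; less 30 min break → 10 h 16 min
Total worked: 45 h 44 min = 2744 min.
Regular 40 h 0 min = 2400 min at $43.00/h; overtime 5 h 44 min = 344 min at $64.50/h.
Pay = (2400 × $43.00 + 344 × $64.50) ÷ 60 = $2089.80.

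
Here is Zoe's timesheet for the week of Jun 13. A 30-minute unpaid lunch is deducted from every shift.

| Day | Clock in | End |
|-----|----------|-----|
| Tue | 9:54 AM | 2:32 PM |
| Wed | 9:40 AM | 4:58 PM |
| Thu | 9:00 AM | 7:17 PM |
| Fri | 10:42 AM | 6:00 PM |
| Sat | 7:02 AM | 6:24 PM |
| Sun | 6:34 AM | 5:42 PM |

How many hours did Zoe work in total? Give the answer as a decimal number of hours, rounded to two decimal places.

49.02 hours

Tue: 9:54 AM–2:32 PM = 4 h 38 min; less 30 min break → 4 h 8 min
Wed: 9:40 AM–4:58 PM = 7 h 18 min; less 30 min break → 6 h 48 min
Thu: 9:00 AM–7:17 PM = 10 h 17 min; less 30 min break → 9 h 47 min
Fri: 10:42 AM–6:00 PM = 7 h 18 min; less 30 min break → 6 h 48 min
Sat: 7:02 AM–6:24 PM = 11 h 22 min; less 30 min break → 10 h 52 min
Sun: 6:34 AM–5:42 PM = 11 h 8 min; less 30 min break → 10 h 38 min
Total: 4 h 8 min + 6 h 48 min + 9 h 47 min + 6 h 48 min + 10 h 52 min + 10 h 38 min = 49 h 1 min.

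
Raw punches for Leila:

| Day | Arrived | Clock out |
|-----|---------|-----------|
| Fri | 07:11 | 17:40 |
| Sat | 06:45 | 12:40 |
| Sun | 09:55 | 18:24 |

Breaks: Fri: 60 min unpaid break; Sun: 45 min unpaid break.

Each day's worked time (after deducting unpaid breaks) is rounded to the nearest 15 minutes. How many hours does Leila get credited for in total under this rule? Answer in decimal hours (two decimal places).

Fri: 07:11–17:40 = 10 h 29 min − 60 min = 9 h 29 min → rounds to 9 h 30 min
Sat: 06:45–12:40 = 5 h 55 min → rounds to 6 h 0 min
Sun: 09:55–18:24 = 8 h 29 min − 45 min = 7 h 44 min → rounds to 7 h 45 min
Total credited: 23 h 15 min.

23.25 hours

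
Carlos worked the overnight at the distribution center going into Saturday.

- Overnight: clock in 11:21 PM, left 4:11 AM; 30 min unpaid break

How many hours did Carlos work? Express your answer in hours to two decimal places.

4.33 hours

Overnight: 11:21 PM → midnight = 0 h 39 min; midnight → 4:11 AM = 4 h 11 min; span 4 h 50 min; less 30 min break → 4 h 20 min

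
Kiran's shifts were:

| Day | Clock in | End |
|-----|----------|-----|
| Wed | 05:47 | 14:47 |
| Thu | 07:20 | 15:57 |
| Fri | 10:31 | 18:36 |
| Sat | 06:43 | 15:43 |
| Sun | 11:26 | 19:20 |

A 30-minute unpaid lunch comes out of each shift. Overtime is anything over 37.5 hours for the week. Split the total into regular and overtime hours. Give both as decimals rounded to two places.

Regular 37.50 hours, overtime 2.60 hours

Wed: 05:47–14:47 = 9 h 0 min; less 30 min break → 8 h 30 min
Thu: 07:20–15:57 = 8 h 37 min; less 30 min break → 8 h 7 min
Fri: 10:31–18:36 = 8 h 5 min; less 30 min break → 7 h 35 min
Sat: 06:43–15:43 = 9 h 0 min; less 30 min break → 8 h 30 min
Sun: 11:26–19:20 = 7 h 54 min; less 30 min break → 7 h 24 min
Total worked: 40 h 6 min = 40.10 h.
Threshold 37.5 h → overtime 2 h 36 min, regular 37 h 30 min.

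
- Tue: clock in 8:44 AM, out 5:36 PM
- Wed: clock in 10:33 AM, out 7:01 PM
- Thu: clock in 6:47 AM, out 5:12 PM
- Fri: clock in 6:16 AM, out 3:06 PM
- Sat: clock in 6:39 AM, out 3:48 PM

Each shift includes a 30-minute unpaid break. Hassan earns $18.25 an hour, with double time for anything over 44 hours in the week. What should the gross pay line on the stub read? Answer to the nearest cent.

Tue: 8:44 AM–5:36 PM = 8 h 52 min; less 30 min break → 8 h 22 min
Wed: 10:33 AM–7:01 PM = 8 h 28 min; less 30 min break → 7 h 58 min
Thu: 6:47 AM–5:12 PM = 10 h 25 min; less 30 min break → 9 h 55 min
Fri: 6:16 AM–3:06 PM = 8 h 50 min; less 30 min break → 8 h 20 min
Sat: 6:39 AM–3:48 PM = 9 h 9 min; less 30 min break → 8 h 39 min
Total worked: 43 h 14 min = 2594 min.
Regular 43 h 14 min = 2594 min at $18.25/h; overtime 0 h 0 min = 0 min at $36.50/h.
Pay = (2594 × $18.25 + 0 × $36.50) ÷ 60 = $789.01.

$789.01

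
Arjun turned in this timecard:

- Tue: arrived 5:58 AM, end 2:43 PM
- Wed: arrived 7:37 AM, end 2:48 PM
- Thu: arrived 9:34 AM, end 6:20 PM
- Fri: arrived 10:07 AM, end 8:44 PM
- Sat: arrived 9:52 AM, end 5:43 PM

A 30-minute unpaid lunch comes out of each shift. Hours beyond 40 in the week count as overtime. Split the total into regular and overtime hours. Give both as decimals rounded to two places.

Tue: 5:58 AM–2:43 PM = 8 h 45 min; less 30 min break → 8 h 15 min
Wed: 7:37 AM–2:48 PM = 7 h 11 min; less 30 min break → 6 h 41 min
Thu: 9:34 AM–6:20 PM = 8 h 46 min; less 30 min break → 8 h 16 min
Fri: 10:07 AM–8:44 PM = 10 h 37 min; less 30 min break → 10 h 7 min
Sat: 9:52 AM–5:43 PM = 7 h 51 min; less 30 min break → 7 h 21 min
Total worked: 40 h 40 min = 40.67 h.
Threshold 40 h → overtime 0 h 40 min, regular 40 h 0 min.

Regular 40.00 hours, overtime 0.67 hours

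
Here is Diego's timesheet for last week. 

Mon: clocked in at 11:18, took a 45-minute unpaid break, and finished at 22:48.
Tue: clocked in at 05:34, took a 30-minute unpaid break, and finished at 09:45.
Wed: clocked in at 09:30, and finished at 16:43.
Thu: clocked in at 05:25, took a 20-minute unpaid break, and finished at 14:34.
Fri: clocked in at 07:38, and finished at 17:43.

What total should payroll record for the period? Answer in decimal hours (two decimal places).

Mon: 11:18–22:48 = 11 h 30 min; less 45 min break → 10 h 45 min
Tue: 05:34–09:45 = 4 h 11 min; less 30 min break → 3 h 41 min
Wed: 09:30–16:43 = 7 h 13 min
Thu: 05:25–14:34 = 9 h 9 min; less 20 min break → 8 h 49 min
Fri: 07:38–17:43 = 10 h 5 min
Total: 10 h 45 min + 3 h 41 min + 7 h 13 min + 8 h 49 min + 10 h 5 min = 40 h 33 min.

40.55 hours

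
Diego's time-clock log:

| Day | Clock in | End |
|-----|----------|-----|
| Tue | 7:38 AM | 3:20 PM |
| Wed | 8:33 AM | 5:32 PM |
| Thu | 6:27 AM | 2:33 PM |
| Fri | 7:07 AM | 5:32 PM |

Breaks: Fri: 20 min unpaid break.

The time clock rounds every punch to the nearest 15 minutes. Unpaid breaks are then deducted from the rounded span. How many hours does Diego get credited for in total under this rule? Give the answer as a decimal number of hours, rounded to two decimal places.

Tue: in 7:38 AM→7:45 AM, out 3:20 PM→3:15 PM; 7 h 30 min
Wed: in 8:33 AM→8:30 AM, out 5:32 PM→5:30 PM; 9 h 0 min
Thu: in 6:27 AM→6:30 AM, out 2:33 PM→2:30 PM; 8 h 0 min
Fri: in 7:07 AM→7:00 AM, out 5:32 PM→5:30 PM; 10 h 30 min − 20 min = 10 h 10 min
Total credited: 34 h 40 min.

34.67 hours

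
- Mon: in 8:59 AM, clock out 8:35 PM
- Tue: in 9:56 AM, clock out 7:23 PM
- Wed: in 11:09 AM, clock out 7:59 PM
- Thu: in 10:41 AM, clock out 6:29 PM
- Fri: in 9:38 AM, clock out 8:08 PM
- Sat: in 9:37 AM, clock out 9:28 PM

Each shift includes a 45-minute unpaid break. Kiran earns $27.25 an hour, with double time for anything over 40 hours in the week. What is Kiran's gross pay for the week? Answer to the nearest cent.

$1936.57

Mon: 8:59 AM–8:35 PM = 11 h 36 min; less 45 min break → 10 h 51 min
Tue: 9:56 AM–7:23 PM = 9 h 27 min; less 45 min break → 8 h 42 min
Wed: 11:09 AM–7:59 PM = 8 h 50 min; less 45 min break → 8 h 5 min
Thu: 10:41 AM–6:29 PM = 7 h 48 min; less 45 min break → 7 h 3 min
Fri: 9:38 AM–8:08 PM = 10 h 30 min; less 45 min break → 9 h 45 min
Sat: 9:37 AM–9:28 PM = 11 h 51 min; less 45 min break → 11 h 6 min
Total worked: 55 h 32 min = 3332 min.
Regular 40 h 0 min = 2400 min at $27.25/h; overtime 15 h 32 min = 932 min at $54.50/h.
Pay = (2400 × $27.25 + 932 × $54.50) ÷ 60 = $1936.57.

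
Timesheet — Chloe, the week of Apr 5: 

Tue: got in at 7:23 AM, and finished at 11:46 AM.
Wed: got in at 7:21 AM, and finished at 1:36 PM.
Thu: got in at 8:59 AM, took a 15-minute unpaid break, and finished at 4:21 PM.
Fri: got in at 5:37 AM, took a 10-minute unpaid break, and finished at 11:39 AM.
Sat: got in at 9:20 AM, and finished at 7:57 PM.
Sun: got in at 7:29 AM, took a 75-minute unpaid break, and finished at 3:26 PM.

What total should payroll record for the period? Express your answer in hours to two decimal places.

40.93 hours

Tue: 7:23 AM–11:46 AM = 4 h 23 min
Wed: 7:21 AM–1:36 PM = 6 h 15 min
Thu: 8:59 AM–4:21 PM = 7 h 22 min; less 15 min break → 7 h 7 min
Fri: 5:37 AM–11:39 AM = 6 h 2 min; less 10 min break → 5 h 52 min
Sat: 9:20 AM–7:57 PM = 10 h 37 min
Sun: 7:29 AM–3:26 PM = 7 h 57 min; less 75 min break → 6 h 42 min
Total: 4 h 23 min + 6 h 15 min + 7 h 7 min + 5 h 52 min + 10 h 37 min + 6 h 42 min = 40 h 56 min.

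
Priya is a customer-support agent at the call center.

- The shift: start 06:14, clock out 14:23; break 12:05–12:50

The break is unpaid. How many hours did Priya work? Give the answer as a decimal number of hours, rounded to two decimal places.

The shift: 06:14–14:23 = 8 h 9 min; less 45 min break → 7 h 24 min

7.40 hours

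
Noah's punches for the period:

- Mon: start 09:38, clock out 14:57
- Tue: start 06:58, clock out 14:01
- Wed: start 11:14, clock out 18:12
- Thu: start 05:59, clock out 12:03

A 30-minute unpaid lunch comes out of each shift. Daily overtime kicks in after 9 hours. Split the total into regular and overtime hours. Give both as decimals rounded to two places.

Regular 23.40 hours, overtime 0.00 hours

Mon: 09:38–14:57 = 5 h 19 min; less 30 min break → 4 h 49 min
Tue: 06:58–14:01 = 7 h 3 min; less 30 min break → 6 h 33 min
Wed: 11:14–18:12 = 6 h 58 min; less 30 min break → 6 h 28 min
Thu: 05:59–12:03 = 6 h 4 min; less 30 min break → 5 h 34 min
Mon reg 4 h 49 min / OT 0 h 0 min; Tue reg 6 h 33 min / OT 0 h 0 min; Wed reg 6 h 28 min / OT 0 h 0 min; Thu reg 5 h 34 min / OT 0 h 0 min.
Totals: regular 23 h 24 min, overtime 0 h 0 min.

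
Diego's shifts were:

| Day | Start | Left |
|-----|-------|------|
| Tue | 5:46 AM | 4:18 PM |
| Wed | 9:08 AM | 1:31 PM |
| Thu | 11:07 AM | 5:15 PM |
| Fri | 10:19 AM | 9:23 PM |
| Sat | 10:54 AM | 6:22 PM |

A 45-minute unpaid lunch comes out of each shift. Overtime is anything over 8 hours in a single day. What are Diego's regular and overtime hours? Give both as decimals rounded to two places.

Tue: 5:46 AM–4:18 PM = 10 h 32 min; less 45 min break → 9 h 47 min
Wed: 9:08 AM–1:31 PM = 4 h 23 min; less 45 min break → 3 h 38 min
Thu: 11:07 AM–5:15 PM = 6 h 8 min; less 45 min break → 5 h 23 min
Fri: 10:19 AM–9:23 PM = 11 h 4 min; less 45 min break → 10 h 19 min
Sat: 10:54 AM–6:22 PM = 7 h 28 min; less 45 min break → 6 h 43 min
Tue reg 8 h 0 min / OT 1 h 47 min; Wed reg 3 h 38 min / OT 0 h 0 min; Thu reg 5 h 23 min / OT 0 h 0 min; Fri reg 8 h 0 min / OT 2 h 19 min; Sat reg 6 h 43 min / OT 0 h 0 min.
Totals: regular 31 h 44 min, overtime 4 h 6 min.

Regular 31.73 hours, overtime 4.10 hours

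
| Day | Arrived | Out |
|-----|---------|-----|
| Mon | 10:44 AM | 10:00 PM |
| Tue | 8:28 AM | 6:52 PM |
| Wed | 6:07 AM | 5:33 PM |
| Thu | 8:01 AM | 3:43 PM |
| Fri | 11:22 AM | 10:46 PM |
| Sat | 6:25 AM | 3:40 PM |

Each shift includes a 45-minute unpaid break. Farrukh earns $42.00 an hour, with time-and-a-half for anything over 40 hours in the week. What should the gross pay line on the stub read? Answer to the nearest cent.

Mon: 10:44 AM–10:00 PM = 11 h 16 min; less 45 min break → 10 h 31 min
Tue: 8:28 AM–6:52 PM = 10 h 24 min; less 45 min break → 9 h 39 min
Wed: 6:07 AM–5:33 PM = 11 h 26 min; less 45 min break → 10 h 41 min
Thu: 8:01 AM–3:43 PM = 7 h 42 min; less 45 min break → 6 h 57 min
Fri: 11:22 AM–10:46 PM = 11 h 24 min; less 45 min break → 10 h 39 min
Sat: 6:25 AM–3:40 PM = 9 h 15 min; less 45 min break → 8 h 30 min
Total worked: 56 h 57 min = 3417 min.
Regular 40 h 0 min = 2400 min at $42.00/h; overtime 16 h 57 min = 1017 min at $63.00/h.
Pay = (2400 × $42.00 + 1017 × $63.00) ÷ 60 = $2747.85.

$2747.85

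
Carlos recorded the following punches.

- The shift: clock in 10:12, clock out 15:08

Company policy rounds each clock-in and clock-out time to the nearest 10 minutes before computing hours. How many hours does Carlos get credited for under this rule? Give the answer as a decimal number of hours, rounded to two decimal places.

5.00 hours

The shift: in 10:12→10:10, out 15:08→15:10; 5 h 0 min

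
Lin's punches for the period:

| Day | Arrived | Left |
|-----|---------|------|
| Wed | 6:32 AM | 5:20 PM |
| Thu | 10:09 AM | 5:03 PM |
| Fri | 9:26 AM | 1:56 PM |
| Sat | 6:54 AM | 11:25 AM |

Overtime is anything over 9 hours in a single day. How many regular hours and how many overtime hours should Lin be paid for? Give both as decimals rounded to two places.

Regular 24.92 hours, overtime 1.80 hours

Wed: 6:32 AM–5:20 PM = 10 h 48 min
Thu: 10:09 AM–5:03 PM = 6 h 54 min
Fri: 9:26 AM–1:56 PM = 4 h 30 min
Sat: 6:54 AM–11:25 AM = 4 h 31 min
Wed reg 9 h 0 min / OT 1 h 48 min; Thu reg 6 h 54 min / OT 0 h 0 min; Fri reg 4 h 30 min / OT 0 h 0 min; Sat reg 4 h 31 min / OT 0 h 0 min.
Totals: regular 24 h 55 min, overtime 1 h 48 min.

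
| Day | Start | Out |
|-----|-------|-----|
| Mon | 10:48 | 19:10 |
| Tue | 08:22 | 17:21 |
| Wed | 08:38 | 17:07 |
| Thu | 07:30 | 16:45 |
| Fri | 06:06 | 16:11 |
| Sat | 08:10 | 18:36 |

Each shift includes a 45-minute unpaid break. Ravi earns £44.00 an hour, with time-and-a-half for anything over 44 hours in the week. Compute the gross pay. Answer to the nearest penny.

Mon: 10:48–19:10 = 8 h 22 min; less 45 min break → 7 h 37 min
Tue: 08:22–17:21 = 8 h 59 min; less 45 min break → 8 h 14 min
Wed: 08:38–17:07 = 8 h 29 min; less 45 min break → 7 h 44 min
Thu: 07:30–16:45 = 9 h 15 min; less 45 min break → 8 h 30 min
Fri: 06:06–16:11 = 10 h 5 min; less 45 min break → 9 h 20 min
Sat: 08:10–18:36 = 10 h 26 min; less 45 min break → 9 h 41 min
Total worked: 51 h 6 min = 3066 min.
Regular 44 h 0 min = 2640 min at £44.00/h; overtime 7 h 6 min = 426 min at £66.00/h.
Pay = (2640 × £44.00 + 426 × £66.00) ÷ 60 = £2404.60.

£2404.60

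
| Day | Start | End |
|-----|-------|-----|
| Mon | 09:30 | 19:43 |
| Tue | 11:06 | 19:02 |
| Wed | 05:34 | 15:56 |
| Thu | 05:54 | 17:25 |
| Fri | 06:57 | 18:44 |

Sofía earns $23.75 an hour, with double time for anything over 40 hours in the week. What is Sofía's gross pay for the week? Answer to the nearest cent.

$1511.29

Mon: 09:30–19:43 = 10 h 13 min
Tue: 11:06–19:02 = 7 h 56 min
Wed: 05:34–15:56 = 10 h 22 min
Thu: 05:54–17:25 = 11 h 31 min
Fri: 06:57–18:44 = 11 h 47 min
Total worked: 51 h 49 min = 3109 min.
Regular 40 h 0 min = 2400 min at $23.75/h; overtime 11 h 49 min = 709 min at $47.50/h.
Pay = (2400 × $23.75 + 709 × $47.50) ÷ 60 = $1511.29.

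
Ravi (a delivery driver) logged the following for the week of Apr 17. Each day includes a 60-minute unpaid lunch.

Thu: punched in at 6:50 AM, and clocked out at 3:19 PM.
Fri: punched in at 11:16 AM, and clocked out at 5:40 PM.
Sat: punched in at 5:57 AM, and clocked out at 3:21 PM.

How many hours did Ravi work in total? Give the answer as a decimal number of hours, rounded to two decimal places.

21.28 hours

Thu: 6:50 AM–3:19 PM = 8 h 29 min; less 60 min break → 7 h 29 min
Fri: 11:16 AM–5:40 PM = 6 h 24 min; less 60 min break → 5 h 24 min
Sat: 5:57 AM–3:21 PM = 9 h 24 min; less 60 min break → 8 h 24 min
Total: 7 h 29 min + 5 h 24 min + 8 h 24 min = 21 h 17 min.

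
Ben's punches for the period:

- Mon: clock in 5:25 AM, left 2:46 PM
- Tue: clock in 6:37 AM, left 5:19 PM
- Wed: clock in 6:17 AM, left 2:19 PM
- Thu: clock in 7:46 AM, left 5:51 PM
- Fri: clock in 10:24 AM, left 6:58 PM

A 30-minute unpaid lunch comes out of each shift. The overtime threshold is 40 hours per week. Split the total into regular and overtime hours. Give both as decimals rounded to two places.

Regular 40.00 hours, overtime 4.23 hours

Mon: 5:25 AM–2:46 PM = 9 h 21 min; less 30 min break → 8 h 51 min
Tue: 6:37 AM–5:19 PM = 10 h 42 min; less 30 min break → 10 h 12 min
Wed: 6:17 AM–2:19 PM = 8 h 2 min; less 30 min break → 7 h 32 min
Thu: 7:46 AM–5:51 PM = 10 h 5 min; less 30 min break → 9 h 35 min
Fri: 10:24 AM–6:58 PM = 8 h 34 min; less 30 min break → 8 h 4 min
Total worked: 44 h 14 min = 44.23 h.
Threshold 40 h → overtime 4 h 14 min, regular 40 h 0 min.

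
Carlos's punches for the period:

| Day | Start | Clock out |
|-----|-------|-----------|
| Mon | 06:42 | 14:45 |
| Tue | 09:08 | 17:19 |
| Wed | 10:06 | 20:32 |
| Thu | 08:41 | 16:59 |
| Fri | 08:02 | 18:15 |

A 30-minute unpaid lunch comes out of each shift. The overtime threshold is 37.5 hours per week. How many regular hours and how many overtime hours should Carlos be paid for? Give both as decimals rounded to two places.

Mon: 06:42–14:45 = 8 h 3 min; less 30 min break → 7 h 33 min
Tue: 09:08–17:19 = 8 h 11 min; less 30 min break → 7 h 41 min
Wed: 10:06–20:32 = 10 h 26 min; less 30 min break → 9 h 56 min
Thu: 08:41–16:59 = 8 h 18 min; less 30 min break → 7 h 48 min
Fri: 08:02–18:15 = 10 h 13 min; less 30 min break → 9 h 43 min
Total worked: 42 h 41 min = 42.68 h.
Threshold 37.5 h → overtime 5 h 11 min, regular 37 h 30 min.

Regular 37.50 hours, overtime 5.18 hours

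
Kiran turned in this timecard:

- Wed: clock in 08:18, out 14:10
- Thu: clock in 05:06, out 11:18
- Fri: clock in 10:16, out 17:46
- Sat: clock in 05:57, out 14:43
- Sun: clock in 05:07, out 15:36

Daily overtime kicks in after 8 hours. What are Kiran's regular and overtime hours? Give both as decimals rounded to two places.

Wed: 08:18–14:10 = 5 h 52 min
Thu: 05:06–11:18 = 6 h 12 min
Fri: 10:16–17:46 = 7 h 30 min
Sat: 05:57–14:43 = 8 h 46 min
Sun: 05:07–15:36 = 10 h 29 min
Wed reg 5 h 52 min / OT 0 h 0 min; Thu reg 6 h 12 min / OT 0 h 0 min; Fri reg 7 h 30 min / OT 0 h 0 min; Sat reg 8 h 0 min / OT 0 h 46 min; Sun reg 8 h 0 min / OT 2 h 29 min.
Totals: regular 35 h 34 min, overtime 3 h 15 min.

Regular 35.57 hours, overtime 3.25 hours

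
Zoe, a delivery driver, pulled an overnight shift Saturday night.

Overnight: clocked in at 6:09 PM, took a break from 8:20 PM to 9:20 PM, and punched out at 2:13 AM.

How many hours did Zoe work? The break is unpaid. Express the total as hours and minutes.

Overnight: 6:09 PM → midnight = 5 h 51 min; midnight → 2:13 AM = 2 h 13 min; span 8 h 4 min; less 60 min break → 7 h 4 min

7 h 4 min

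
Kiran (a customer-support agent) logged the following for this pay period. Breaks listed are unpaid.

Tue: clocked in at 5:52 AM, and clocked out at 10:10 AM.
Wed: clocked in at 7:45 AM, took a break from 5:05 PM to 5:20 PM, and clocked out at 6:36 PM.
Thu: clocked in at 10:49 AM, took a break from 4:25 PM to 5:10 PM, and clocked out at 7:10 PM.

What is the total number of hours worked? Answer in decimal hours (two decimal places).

Tue: 5:52 AM–10:10 AM = 4 h 18 min
Wed: 7:45 AM–6:36 PM = 10 h 51 min; less 15 min break → 10 h 36 min
Thu: 10:49 AM–7:10 PM = 8 h 21 min; less 45 min break → 7 h 36 min
Total: 4 h 18 min + 10 h 36 min + 7 h 36 min = 22 h 30 min.

22.50 hours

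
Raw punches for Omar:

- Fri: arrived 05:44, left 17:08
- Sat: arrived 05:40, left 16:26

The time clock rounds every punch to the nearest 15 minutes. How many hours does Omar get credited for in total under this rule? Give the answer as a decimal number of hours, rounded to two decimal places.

22.25 hours

Fri: in 05:44→05:45, out 17:08→17:15; 11 h 30 min
Sat: in 05:40→05:45, out 16:26→16:30; 10 h 45 min
Total credited: 22 h 15 min.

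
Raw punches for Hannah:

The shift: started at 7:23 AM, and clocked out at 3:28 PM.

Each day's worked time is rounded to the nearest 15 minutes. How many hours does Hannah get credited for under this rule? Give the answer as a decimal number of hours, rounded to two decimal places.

8.00 hours

The shift: 7:23 AM–3:28 PM = 8 h 5 min → rounds to 8 h 0 min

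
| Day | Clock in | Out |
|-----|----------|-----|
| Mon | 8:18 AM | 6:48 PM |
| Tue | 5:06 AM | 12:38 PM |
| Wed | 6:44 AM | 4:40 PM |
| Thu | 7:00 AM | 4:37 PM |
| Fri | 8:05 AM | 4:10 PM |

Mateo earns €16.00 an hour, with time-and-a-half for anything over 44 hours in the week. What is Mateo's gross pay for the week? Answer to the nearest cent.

€744.00

Mon: 8:18 AM–6:48 PM = 10 h 30 min
Tue: 5:06 AM–12:38 PM = 7 h 32 min
Wed: 6:44 AM–4:40 PM = 9 h 56 min
Thu: 7:00 AM–4:37 PM = 9 h 37 min
Fri: 8:05 AM–4:10 PM = 8 h 5 min
Total worked: 45 h 40 min = 2740 min.
Regular 44 h 0 min = 2640 min at €16.00/h; overtime 1 h 40 min = 100 min at €24.00/h.
Pay = (2640 × €16.00 + 100 × €24.00) ÷ 60 = €744.00.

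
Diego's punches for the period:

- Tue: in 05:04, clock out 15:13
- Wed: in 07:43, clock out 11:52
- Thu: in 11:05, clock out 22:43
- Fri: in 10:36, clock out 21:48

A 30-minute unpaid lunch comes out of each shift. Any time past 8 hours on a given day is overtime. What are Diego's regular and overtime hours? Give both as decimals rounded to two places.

Tue: 05:04–15:13 = 10 h 9 min; less 30 min break → 9 h 39 min
Wed: 07:43–11:52 = 4 h 9 min; less 30 min break → 3 h 39 min
Thu: 11:05–22:43 = 11 h 38 min; less 30 min break → 11 h 8 min
Fri: 10:36–21:48 = 11 h 12 min; less 30 min break → 10 h 42 min
Tue reg 8 h 0 min / OT 1 h 39 min; Wed reg 3 h 39 min / OT 0 h 0 min; Thu reg 8 h 0 min / OT 3 h 8 min; Fri reg 8 h 0 min / OT 2 h 42 min.
Totals: regular 27 h 39 min, overtime 7 h 29 min.

Regular 27.65 hours, overtime 7.48 hours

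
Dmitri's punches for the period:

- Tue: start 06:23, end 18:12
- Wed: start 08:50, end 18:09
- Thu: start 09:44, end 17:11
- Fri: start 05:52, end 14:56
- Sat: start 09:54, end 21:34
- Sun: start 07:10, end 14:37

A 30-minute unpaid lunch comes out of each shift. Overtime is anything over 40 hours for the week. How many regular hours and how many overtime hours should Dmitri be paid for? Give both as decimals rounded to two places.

Regular 40.00 hours, overtime 13.77 hours

Tue: 06:23–18:12 = 11 h 49 min; less 30 min break → 11 h 19 min
Wed: 08:50–18:09 = 9 h 19 min; less 30 min break → 8 h 49 min
Thu: 09:44–17:11 = 7 h 27 min; less 30 min break → 6 h 57 min
Fri: 05:52–14:56 = 9 h 4 min; less 30 min break → 8 h 34 min
Sat: 09:54–21:34 = 11 h 40 min; less 30 min break → 11 h 10 min
Sun: 07:10–14:37 = 7 h 27 min; less 30 min break → 6 h 57 min
Total worked: 53 h 46 min = 53.77 h.
Threshold 40 h → overtime 13 h 46 min, regular 40 h 0 min.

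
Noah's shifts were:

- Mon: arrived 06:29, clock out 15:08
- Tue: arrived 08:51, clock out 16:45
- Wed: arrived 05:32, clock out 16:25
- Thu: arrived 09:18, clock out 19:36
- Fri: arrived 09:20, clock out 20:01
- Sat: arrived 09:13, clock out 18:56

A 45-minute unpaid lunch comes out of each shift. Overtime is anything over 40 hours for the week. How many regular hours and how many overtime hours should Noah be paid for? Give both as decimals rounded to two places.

Mon: 06:29–15:08 = 8 h 39 min; less 45 min break → 7 h 54 min
Tue: 08:51–16:45 = 7 h 54 min; less 45 min break → 7 h 9 min
Wed: 05:32–16:25 = 10 h 53 min; less 45 min break → 10 h 8 min
Thu: 09:18–19:36 = 10 h 18 min; less 45 min break → 9 h 33 min
Fri: 09:20–20:01 = 10 h 41 min; less 45 min break → 9 h 56 min
Sat: 09:13–18:56 = 9 h 43 min; less 45 min break → 8 h 58 min
Total worked: 53 h 38 min = 53.63 h.
Threshold 40 h → overtime 13 h 38 min, regular 40 h 0 min.

Regular 40.00 hours, overtime 13.63 hours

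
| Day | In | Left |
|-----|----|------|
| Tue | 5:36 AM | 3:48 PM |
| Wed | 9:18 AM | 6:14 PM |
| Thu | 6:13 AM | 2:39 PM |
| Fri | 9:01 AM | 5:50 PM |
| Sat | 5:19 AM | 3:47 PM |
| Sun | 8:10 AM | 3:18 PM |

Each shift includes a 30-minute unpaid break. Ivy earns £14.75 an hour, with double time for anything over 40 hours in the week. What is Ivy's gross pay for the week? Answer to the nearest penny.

Tue: 5:36 AM–3:48 PM = 10 h 12 min; less 30 min break → 9 h 42 min
Wed: 9:18 AM–6:14 PM = 8 h 56 min; less 30 min break → 8 h 26 min
Thu: 6:13 AM–2:39 PM = 8 h 26 min; less 30 min break → 7 h 56 min
Fri: 9:01 AM–5:50 PM = 8 h 49 min; less 30 min break → 8 h 19 min
Sat: 5:19 AM–3:47 PM = 10 h 28 min; less 30 min break → 9 h 58 min
Sun: 8:10 AM–3:18 PM = 7 h 8 min; less 30 min break → 6 h 38 min
Total worked: 50 h 59 min = 3059 min.
Regular 40 h 0 min = 2400 min at £14.75/h; overtime 10 h 59 min = 659 min at £29.50/h.
Pay = (2400 × £14.75 + 659 × £29.50) ÷ 60 = £914.01.

£914.01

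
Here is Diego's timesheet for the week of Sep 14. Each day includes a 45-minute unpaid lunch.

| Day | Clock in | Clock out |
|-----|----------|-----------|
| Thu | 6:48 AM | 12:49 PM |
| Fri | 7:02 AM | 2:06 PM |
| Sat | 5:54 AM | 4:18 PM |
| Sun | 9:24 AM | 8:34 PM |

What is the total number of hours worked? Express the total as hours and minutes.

Thu: 6:48 AM–12:49 PM = 6 h 1 min; less 45 min break → 5 h 16 min
Fri: 7:02 AM–2:06 PM = 7 h 4 min; less 45 min break → 6 h 19 min
Sat: 5:54 AM–4:18 PM = 10 h 24 min; less 45 min break → 9 h 39 min
Sun: 9:24 AM–8:34 PM = 11 h 10 min; less 45 min break → 10 h 25 min
Total: 5 h 16 min + 6 h 19 min + 9 h 39 min + 10 h 25 min = 31 h 39 min.

31 h 39 min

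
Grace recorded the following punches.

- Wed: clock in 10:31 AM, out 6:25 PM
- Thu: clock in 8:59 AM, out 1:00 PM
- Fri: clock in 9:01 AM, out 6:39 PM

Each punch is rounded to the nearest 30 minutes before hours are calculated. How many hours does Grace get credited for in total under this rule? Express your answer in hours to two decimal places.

21.50 hours

Wed: in 10:31 AM→10:30 AM, out 6:25 PM→6:30 PM; 8 h 0 min
Thu: in 8:59 AM→9:00 AM, out 1:00 PM→1:00 PM; 4 h 0 min
Fri: in 9:01 AM→9:00 AM, out 6:39 PM→6:30 PM; 9 h 30 min
Total credited: 21 h 30 min.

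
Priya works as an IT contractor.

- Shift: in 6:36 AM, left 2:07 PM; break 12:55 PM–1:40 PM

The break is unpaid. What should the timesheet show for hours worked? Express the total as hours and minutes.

Shift: 6:36 AM–2:07 PM = 7 h 31 min; less 45 min break → 6 h 46 min

6 h 46 min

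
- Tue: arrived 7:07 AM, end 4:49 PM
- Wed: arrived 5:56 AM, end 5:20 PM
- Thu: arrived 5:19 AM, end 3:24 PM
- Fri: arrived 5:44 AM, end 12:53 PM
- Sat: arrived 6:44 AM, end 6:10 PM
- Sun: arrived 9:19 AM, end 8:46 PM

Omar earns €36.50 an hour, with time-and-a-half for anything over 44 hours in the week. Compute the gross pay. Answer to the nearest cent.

Tue: 7:07 AM–4:49 PM = 9 h 42 min
Wed: 5:56 AM–5:20 PM = 11 h 24 min
Thu: 5:19 AM–3:24 PM = 10 h 5 min
Fri: 5:44 AM–12:53 PM = 7 h 9 min
Sat: 6:44 AM–6:10 PM = 11 h 26 min
Sun: 9:19 AM–8:46 PM = 11 h 27 min
Total worked: 61 h 13 min = 3673 min.
Regular 44 h 0 min = 2640 min at €36.50/h; overtime 17 h 13 min = 1033 min at €54.75/h.
Pay = (2640 × €36.50 + 1033 × €54.75) ÷ 60 = €2548.61.

€2548.61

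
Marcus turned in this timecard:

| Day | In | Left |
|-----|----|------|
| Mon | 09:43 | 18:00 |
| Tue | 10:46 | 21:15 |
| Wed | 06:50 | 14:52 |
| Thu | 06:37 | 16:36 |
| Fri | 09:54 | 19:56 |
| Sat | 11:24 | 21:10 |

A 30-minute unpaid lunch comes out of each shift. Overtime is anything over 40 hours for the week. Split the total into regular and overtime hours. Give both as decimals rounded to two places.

Mon: 09:43–18:00 = 8 h 17 min; less 30 min break → 7 h 47 min
Tue: 10:46–21:15 = 10 h 29 min; less 30 min break → 9 h 59 min
Wed: 06:50–14:52 = 8 h 2 min; less 30 min break → 7 h 32 min
Thu: 06:37–16:36 = 9 h 59 min; less 30 min break → 9 h 29 min
Fri: 09:54–19:56 = 10 h 2 min; less 30 min break → 9 h 32 min
Sat: 11:24–21:10 = 9 h 46 min; less 30 min break → 9 h 16 min
Total worked: 53 h 35 min = 53.58 h.
Threshold 40 h → overtime 13 h 35 min, regular 40 h 0 min.

Regular 40.00 hours, overtime 13.58 hours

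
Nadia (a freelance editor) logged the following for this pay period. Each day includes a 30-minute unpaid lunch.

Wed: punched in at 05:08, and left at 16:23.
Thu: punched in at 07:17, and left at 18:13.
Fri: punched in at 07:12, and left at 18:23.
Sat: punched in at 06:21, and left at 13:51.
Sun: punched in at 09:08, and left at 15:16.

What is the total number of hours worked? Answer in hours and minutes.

44 h 30 min

Wed: 05:08–16:23 = 11 h 15 min; less 30 min break → 10 h 45 min
Thu: 07:17–18:13 = 10 h 56 min; less 30 min break → 10 h 26 min
Fri: 07:12–18:23 = 11 h 11 min; less 30 min break → 10 h 41 min
Sat: 06:21–13:51 = 7 h 30 min; less 30 min break → 7 h 0 min
Sun: 09:08–15:16 = 6 h 8 min; less 30 min break → 5 h 38 min
Total: 10 h 45 min + 10 h 26 min + 10 h 41 min + 7 h 0 min + 5 h 38 min = 44 h 30 min.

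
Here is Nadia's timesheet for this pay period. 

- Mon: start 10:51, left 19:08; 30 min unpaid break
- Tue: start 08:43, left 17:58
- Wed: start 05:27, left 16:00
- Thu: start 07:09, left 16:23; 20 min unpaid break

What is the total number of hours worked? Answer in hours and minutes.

Mon: 10:51–19:08 = 8 h 17 min; less 30 min break → 7 h 47 min
Tue: 08:43–17:58 = 9 h 15 min
Wed: 05:27–16:00 = 10 h 33 min
Thu: 07:09–16:23 = 9 h 14 min; less 20 min break → 8 h 54 min
Total: 7 h 47 min + 9 h 15 min + 10 h 33 min + 8 h 54 min = 36 h 29 min.

36 h 29 min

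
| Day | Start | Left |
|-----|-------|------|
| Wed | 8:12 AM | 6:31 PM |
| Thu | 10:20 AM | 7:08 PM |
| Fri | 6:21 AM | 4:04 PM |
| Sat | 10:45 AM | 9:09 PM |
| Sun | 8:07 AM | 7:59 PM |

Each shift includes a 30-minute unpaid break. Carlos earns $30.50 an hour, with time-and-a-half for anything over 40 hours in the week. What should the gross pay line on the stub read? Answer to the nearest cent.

$1613.45

Wed: 8:12 AM–6:31 PM = 10 h 19 min; less 30 min break → 9 h 49 min
Thu: 10:20 AM–7:08 PM = 8 h 48 min; less 30 min break → 8 h 18 min
Fri: 6:21 AM–4:04 PM = 9 h 43 min; less 30 min break → 9 h 13 min
Sat: 10:45 AM–9:09 PM = 10 h 24 min; less 30 min break → 9 h 54 min
Sun: 8:07 AM–7:59 PM = 11 h 52 min; less 30 min break → 11 h 22 min
Total worked: 48 h 36 min = 2916 min.
Regular 40 h 0 min = 2400 min at $30.50/h; overtime 8 h 36 min = 516 min at $45.75/h.
Pay = (2400 × $30.50 + 516 × $45.75) ÷ 60 = $1613.45.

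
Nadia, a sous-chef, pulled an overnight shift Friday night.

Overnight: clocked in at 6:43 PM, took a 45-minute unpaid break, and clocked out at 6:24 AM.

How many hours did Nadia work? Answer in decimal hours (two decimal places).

Overnight: 6:43 PM → midnight = 5 h 17 min; midnight → 6:24 AM = 6 h 24 min; span 11 h 41 min; less 45 min break → 10 h 56 min

10.93 hours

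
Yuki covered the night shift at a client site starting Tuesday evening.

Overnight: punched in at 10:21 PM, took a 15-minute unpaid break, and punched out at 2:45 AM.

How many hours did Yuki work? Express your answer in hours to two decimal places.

Overnight: 10:21 PM → midnight = 1 h 39 min; midnight → 2:45 AM = 2 h 45 min; span 4 h 24 min; less 15 min break → 4 h 9 min

4.15 hours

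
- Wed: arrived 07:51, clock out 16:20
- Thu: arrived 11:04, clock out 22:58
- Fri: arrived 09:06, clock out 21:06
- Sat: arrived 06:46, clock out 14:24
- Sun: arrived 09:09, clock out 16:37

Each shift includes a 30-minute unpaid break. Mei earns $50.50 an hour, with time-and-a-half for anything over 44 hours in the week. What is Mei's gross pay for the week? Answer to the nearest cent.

$2296.49

Wed: 07:51–16:20 = 8 h 29 min; less 30 min break → 7 h 59 min
Thu: 11:04–22:58 = 11 h 54 min; less 30 min break → 11 h 24 min
Fri: 09:06–21:06 = 12 h 0 min; less 30 min break → 11 h 30 min
Sat: 06:46–14:24 = 7 h 38 min; less 30 min break → 7 h 8 min
Sun: 09:09–16:37 = 7 h 28 min; less 30 min break → 6 h 58 min
Total worked: 44 h 59 min = 2699 min.
Regular 44 h 0 min = 2640 min at $50.50/h; overtime 0 h 59 min = 59 min at $75.75/h.
Pay = (2640 × $50.50 + 59 × $75.75) ÷ 60 = $2296.49.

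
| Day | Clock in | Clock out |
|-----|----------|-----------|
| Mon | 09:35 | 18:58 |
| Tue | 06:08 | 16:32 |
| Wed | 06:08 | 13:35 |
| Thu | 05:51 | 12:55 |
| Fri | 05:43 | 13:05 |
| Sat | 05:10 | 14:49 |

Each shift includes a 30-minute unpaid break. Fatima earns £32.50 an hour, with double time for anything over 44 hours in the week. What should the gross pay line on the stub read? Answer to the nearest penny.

£1710.58

Mon: 09:35–18:58 = 9 h 23 min; less 30 min break → 8 h 53 min
Tue: 06:08–16:32 = 10 h 24 min; less 30 min break → 9 h 54 min
Wed: 06:08–13:35 = 7 h 27 min; less 30 min break → 6 h 57 min
Thu: 05:51–12:55 = 7 h 4 min; less 30 min break → 6 h 34 min
Fri: 05:43–13:05 = 7 h 22 min; less 30 min break → 6 h 52 min
Sat: 05:10–14:49 = 9 h 39 min; less 30 min break → 9 h 9 min
Total worked: 48 h 19 min = 2899 min.
Regular 44 h 0 min = 2640 min at £32.50/h; overtime 4 h 19 min = 259 min at £65.00/h.
Pay = (2640 × £32.50 + 259 × £65.00) ÷ 60 = £1710.58.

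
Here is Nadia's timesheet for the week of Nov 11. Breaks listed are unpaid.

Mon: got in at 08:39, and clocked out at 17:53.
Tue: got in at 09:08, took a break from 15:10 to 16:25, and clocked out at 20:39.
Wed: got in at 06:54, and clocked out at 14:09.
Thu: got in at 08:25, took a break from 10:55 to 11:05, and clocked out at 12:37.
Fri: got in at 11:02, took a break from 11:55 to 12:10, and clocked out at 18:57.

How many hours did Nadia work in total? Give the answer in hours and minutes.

38 h 27 min

Mon: 08:39–17:53 = 9 h 14 min
Tue: 09:08–20:39 = 11 h 31 min; less 75 min break → 10 h 16 min
Wed: 06:54–14:09 = 7 h 15 min
Thu: 08:25–12:37 = 4 h 12 min; less 10 min break → 4 h 2 min
Fri: 11:02–18:57 = 7 h 55 min; less 15 min break → 7 h 40 min
Total: 9 h 14 min + 10 h 16 min + 7 h 15 min + 4 h 2 min + 7 h 40 min = 38 h 27 min.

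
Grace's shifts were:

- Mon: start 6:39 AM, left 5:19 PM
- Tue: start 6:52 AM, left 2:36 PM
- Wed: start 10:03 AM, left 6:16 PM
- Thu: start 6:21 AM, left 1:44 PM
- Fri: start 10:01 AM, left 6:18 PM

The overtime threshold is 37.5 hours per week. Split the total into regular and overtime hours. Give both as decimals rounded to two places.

Regular 37.50 hours, overtime 4.78 hours

Mon: 6:39 AM–5:19 PM = 10 h 40 min
Tue: 6:52 AM–2:36 PM = 7 h 44 min
Wed: 10:03 AM–6:16 PM = 8 h 13 min
Thu: 6:21 AM–1:44 PM = 7 h 23 min
Fri: 10:01 AM–6:18 PM = 8 h 17 min
Total worked: 42 h 17 min = 42.28 h.
Threshold 37.5 h → overtime 4 h 47 min, regular 37 h 30 min.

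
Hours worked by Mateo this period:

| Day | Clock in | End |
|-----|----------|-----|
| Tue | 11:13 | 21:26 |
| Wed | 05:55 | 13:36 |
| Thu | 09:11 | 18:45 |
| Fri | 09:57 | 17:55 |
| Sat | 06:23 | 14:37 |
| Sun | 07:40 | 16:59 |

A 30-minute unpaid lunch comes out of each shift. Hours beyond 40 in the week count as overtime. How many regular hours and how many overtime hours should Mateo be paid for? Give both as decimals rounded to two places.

Regular 40.00 hours, overtime 9.98 hours

Tue: 11:13–21:26 = 10 h 13 min; less 30 min break → 9 h 43 min
Wed: 05:55–13:36 = 7 h 41 min; less 30 min break → 7 h 11 min
Thu: 09:11–18:45 = 9 h 34 min; less 30 min break → 9 h 4 min
Fri: 09:57–17:55 = 7 h 58 min; less 30 min break → 7 h 28 min
Sat: 06:23–14:37 = 8 h 14 min; less 30 min break → 7 h 44 min
Sun: 07:40–16:59 = 9 h 19 min; less 30 min break → 8 h 49 min
Total worked: 49 h 59 min = 49.98 h.
Threshold 40 h → overtime 9 h 59 min, regular 40 h 0 min.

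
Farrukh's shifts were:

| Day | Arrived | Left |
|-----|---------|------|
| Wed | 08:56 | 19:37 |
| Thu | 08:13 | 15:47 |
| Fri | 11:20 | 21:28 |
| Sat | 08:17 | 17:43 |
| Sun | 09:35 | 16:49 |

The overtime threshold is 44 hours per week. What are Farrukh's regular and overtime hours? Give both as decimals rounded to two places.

Wed: 08:56–19:37 = 10 h 41 min
Thu: 08:13–15:47 = 7 h 34 min
Fri: 11:20–21:28 = 10 h 8 min
Sat: 08:17–17:43 = 9 h 26 min
Sun: 09:35–16:49 = 7 h 14 min
Total worked: 45 h 3 min = 45.05 h.
Threshold 44 h → overtime 1 h 3 min, regular 44 h 0 min.

Regular 44.00 hours, overtime 1.05 hours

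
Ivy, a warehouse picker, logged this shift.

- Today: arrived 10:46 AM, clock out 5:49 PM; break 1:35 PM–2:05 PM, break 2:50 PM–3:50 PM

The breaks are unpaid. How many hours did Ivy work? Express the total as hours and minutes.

Today: 10:46 AM–5:49 PM = 7 h 3 min; less 90 min break → 5 h 33 min

5 h 33 min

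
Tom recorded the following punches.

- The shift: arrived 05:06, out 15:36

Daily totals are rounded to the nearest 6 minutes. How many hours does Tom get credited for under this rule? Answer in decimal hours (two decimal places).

10.50 hours

The shift: 05:06–15:36 = 10 h 30 min → rounds to 10 h 30 min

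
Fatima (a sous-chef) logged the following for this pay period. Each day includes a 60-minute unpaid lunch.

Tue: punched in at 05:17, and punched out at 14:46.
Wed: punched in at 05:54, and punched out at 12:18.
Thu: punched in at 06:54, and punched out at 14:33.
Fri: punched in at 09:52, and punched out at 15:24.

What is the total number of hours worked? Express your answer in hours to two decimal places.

25.07 hours

Tue: 05:17–14:46 = 9 h 29 min; less 60 min break → 8 h 29 min
Wed: 05:54–12:18 = 6 h 24 min; less 60 min break → 5 h 24 min
Thu: 06:54–14:33 = 7 h 39 min; less 60 min break → 6 h 39 min
Fri: 09:52–15:24 = 5 h 32 min; less 60 min break → 4 h 32 min
Total: 8 h 29 min + 5 h 24 min + 6 h 39 min + 4 h 32 min = 25 h 4 min.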